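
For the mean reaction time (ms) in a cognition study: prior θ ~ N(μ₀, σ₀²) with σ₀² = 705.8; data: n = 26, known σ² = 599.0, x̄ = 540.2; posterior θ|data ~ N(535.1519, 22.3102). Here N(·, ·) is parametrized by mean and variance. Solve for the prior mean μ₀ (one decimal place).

With known observation variance, the Normal–Normal posterior has precision τ_n = τ₀ + n/σ² and mean μ_n = (τ₀μ₀ + (n/σ²)x̄)/τ_n.
Here τ₀ = 1/705.8 = 0.001417 and τ_data = 26/599.0 = 0.043406, so τ_n = 0.044823.
Rearranging for μ₀: μ₀ = (μ_n·τ_n − τ_data·x̄)/τ₀ = (535.1519·0.044823 − 0.043406·540.2) / 0.001417 = 0.539192/0.001417 ≈ 380.5.

μ₀ = 380.5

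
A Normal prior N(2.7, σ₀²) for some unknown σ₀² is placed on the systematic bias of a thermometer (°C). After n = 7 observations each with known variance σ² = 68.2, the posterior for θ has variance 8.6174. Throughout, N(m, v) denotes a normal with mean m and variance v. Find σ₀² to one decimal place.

σ₀² = 74.6

Posterior precision equals prior precision plus data precision: 1/σ_n² = 1/σ₀² + n/σ².
So 1/σ₀² = 1/8.6174 − 7/68.2 = 0.116044 − 0.102639 = 0.013405.
Hence σ₀² = 1/0.013405 ≈ 74.6.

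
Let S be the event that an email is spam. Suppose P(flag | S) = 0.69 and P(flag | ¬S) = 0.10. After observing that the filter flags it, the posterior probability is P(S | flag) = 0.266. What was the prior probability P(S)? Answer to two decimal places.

P(S) = 0.05

In odds form, posterior odds = prior odds × likelihood ratio, so prior odds = posterior odds ÷ LR.
Posterior odds = 0.266/(1−0.266) = 0.3624. LR = 0.69/0.10 = 6.9000.
Prior odds = 0.3624/6.9000 = 0.0525, so P(S) = 0.0525/(1+0.0525) ≈ 0.05.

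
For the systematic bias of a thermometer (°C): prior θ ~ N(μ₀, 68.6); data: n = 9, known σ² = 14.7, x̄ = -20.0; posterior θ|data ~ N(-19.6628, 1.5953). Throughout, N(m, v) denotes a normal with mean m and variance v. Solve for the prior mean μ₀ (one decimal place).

With known observation variance, the Normal–Normal posterior has precision τ_n = τ₀ + n/σ² and mean μ_n = (τ₀μ₀ + (n/σ²)x̄)/τ_n.
Here τ₀ = 1/68.6 = 0.014577 and τ_data = 9/14.7 = 0.612245, so τ_n = 0.626822.
Rearranging for μ₀: μ₀ = (μ_n·τ_n − τ_data·x̄)/τ₀ = (-19.6628·0.626822 − 0.612245·-20.0) / 0.014577 = -0.080176/0.014577 ≈ -5.5.

μ₀ = -5.5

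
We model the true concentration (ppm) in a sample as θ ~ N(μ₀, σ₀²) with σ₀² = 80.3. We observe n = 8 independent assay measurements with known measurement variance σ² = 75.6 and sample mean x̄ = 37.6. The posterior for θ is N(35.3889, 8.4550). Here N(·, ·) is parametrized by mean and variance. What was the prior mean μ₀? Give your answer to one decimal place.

μ₀ = 16.6

The posterior mean is a precision-weighted average: μ_n = (τ₀μ₀ + τ_data·x̄)/(τ₀+τ_data), with τ₀=1/σ₀² and τ_data=n/σ².
Here τ₀ = 1/80.3 = 0.012453 and τ_data = 8/75.6 = 0.105820, so τ_n = 0.118273.
Rearranging for μ₀: μ₀ = (μ_n·τ_n − τ_data·x̄)/τ₀ = (35.3889·0.118273 − 0.105820·37.6) / 0.012453 = 0.206719/0.012453 ≈ 16.6.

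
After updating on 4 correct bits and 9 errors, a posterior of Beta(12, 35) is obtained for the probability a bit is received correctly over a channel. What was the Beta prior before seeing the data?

Beta(8, 26)

Under Beta–binomial conjugacy the posterior parameters are (α+s, β+f).
Subtract the data counts: 12−4=8, 35−9=26.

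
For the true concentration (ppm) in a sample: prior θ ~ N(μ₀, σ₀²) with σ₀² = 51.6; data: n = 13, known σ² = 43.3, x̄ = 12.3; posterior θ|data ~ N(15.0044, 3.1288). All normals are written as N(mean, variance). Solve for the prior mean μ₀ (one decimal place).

μ₀ = 56.9

The posterior mean is a precision-weighted average: μ_n = (τ₀μ₀ + τ_data·x̄)/(τ₀+τ_data), with τ₀=1/σ₀² and τ_data=n/σ².
Here τ₀ = 1/51.6 = 0.019380 and τ_data = 13/43.3 = 0.300231, so τ_n = 0.319611.
Rearranging for μ₀: μ₀ = (μ_n·τ_n − τ_data·x̄)/τ₀ = (15.0044·0.319611 − 0.300231·12.3) / 0.019380 = 1.102730/0.019380 ≈ 56.9.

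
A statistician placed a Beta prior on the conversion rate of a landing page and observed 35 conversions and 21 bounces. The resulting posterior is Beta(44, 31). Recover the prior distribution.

Beta(9, 10)

A Beta(a, b) prior with s successes and f failures in binomial data gives a Beta(a+s, b+f) posterior.
Subtract the data counts: 44−35=9, 31−21=10.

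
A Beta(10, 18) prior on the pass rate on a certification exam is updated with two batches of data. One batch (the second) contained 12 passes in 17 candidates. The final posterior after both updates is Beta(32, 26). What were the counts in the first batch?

10 passes and 3 failures

Sequential conjugate updates are equivalent to a single update on the pooled data, so total successes = posterior α − prior α and total failures = posterior β − prior β.
Total across both batches: 32−10=22 passes, 26−18=8 failures.
Subtract the second batch: 22−12=10 passes and 8−5=3 failures.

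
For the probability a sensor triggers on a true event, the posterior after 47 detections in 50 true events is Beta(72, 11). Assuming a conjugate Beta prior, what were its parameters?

Beta is conjugate to the binomial likelihood: posterior = Beta(a+s, b+f).
Subtract the data counts: 72−47=25, 11−3=8.

Beta(25, 8)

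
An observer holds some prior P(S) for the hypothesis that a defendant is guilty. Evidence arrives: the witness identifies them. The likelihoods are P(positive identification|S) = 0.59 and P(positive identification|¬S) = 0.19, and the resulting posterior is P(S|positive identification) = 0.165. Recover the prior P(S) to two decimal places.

P(S) = 0.06

In odds form, posterior odds = prior odds × likelihood ratio, so prior odds = posterior odds ÷ LR.
Posterior odds = 0.165/(1−0.165) = 0.1976. LR = 0.59/0.19 = 3.1053.
Prior odds = 0.1976/3.1053 = 0.0636, so P(S) = 0.0636/(1+0.0636) ≈ 0.06.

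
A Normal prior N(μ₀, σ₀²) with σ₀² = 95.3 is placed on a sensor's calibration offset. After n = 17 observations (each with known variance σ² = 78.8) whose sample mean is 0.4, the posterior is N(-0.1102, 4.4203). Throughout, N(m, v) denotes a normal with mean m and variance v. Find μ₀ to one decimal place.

With known observation variance, the Normal–Normal posterior has precision τ_n = τ₀ + n/σ² and mean μ_n = (τ₀μ₀ + (n/σ²)x̄)/τ_n.
Here τ₀ = 1/95.3 = 0.010493 and τ_data = 17/78.8 = 0.215736, so τ_n = 0.226229.
Rearranging for μ₀: μ₀ = (μ_n·τ_n − τ_data·x̄)/τ₀ = (-0.1102·0.226229 − 0.215736·0.4) / 0.010493 = -0.111225/0.010493 ≈ -10.6.

μ₀ = -10.6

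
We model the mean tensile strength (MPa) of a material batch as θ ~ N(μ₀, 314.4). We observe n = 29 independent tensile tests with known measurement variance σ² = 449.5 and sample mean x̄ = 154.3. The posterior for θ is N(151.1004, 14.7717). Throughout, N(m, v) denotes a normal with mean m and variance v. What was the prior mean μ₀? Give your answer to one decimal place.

μ₀ = 86.2

With known observation variance, the Normal–Normal posterior has precision τ_n = τ₀ + n/σ² and mean μ_n = (τ₀μ₀ + (n/σ²)x̄)/τ_n.
Here τ₀ = 1/314.4 = 0.003181 and τ_data = 29/449.5 = 0.064516, so τ_n = 0.067697.
Rearranging for μ₀: μ₀ = (μ_n·τ_n − τ_data·x̄)/τ₀ = (151.1004·0.067697 − 0.064516·154.3) / 0.003181 = 0.274225/0.003181 ≈ 86.2.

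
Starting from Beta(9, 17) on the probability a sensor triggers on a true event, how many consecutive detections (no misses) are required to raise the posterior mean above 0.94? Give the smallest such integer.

k = 258

After k detections and 0 misses the posterior is Beta(9+k, 17), with mean (9+k)/(9+17+k).
Set (9+k)/(26+k) > 0.94 and solve: k > (0.94·26 − 9)/(1 − 0.94) = 257.333.
The smallest integer exceeding 257.333 is 258, and checking k=258: (267)/(284) = 0.9401 > 0.94.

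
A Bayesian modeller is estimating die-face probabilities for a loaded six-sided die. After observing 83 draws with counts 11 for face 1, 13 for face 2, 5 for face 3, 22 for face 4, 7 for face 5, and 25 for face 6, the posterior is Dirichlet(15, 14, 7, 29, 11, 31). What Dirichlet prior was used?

For a Dirichlet(α) prior with multinomial counts c, the posterior is Dirichlet(α + c) componentwise.
Subtract each count from the matching posterior parameter: 15−11=4, 14−13=1, 7−5=2, 29−22=7, 11−7=4, 31−25=6.

Dirichlet(4, 1, 2, 7, 4, 6)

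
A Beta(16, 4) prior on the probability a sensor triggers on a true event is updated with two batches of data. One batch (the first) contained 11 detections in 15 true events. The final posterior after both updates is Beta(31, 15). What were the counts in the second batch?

Because Beta–binomial updating is additive in the counts, the combined data contributed (α_post−α_prior, β_post−β_prior) successes and failures.
Total across both batches: 31−16=15 detections, 15−4=11 misses.
Subtract the first batch: 15−11=4 detections and 11−4=7 misses.

4 detections and 7 misses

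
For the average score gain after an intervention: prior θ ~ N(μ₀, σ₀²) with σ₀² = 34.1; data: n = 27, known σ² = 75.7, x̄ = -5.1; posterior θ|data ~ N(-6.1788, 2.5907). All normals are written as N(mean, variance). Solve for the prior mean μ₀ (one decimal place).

With known observation variance, the Normal–Normal posterior has precision τ_n = τ₀ + n/σ² and mean μ_n = (τ₀μ₀ + (n/σ²)x̄)/τ_n.
Here τ₀ = 1/34.1 = 0.029326 and τ_data = 27/75.7 = 0.356671, so τ_n = 0.385997.
Rearranging for μ₀: μ₀ = (μ_n·τ_n − τ_data·x̄)/τ₀ = (-6.1788·0.385997 − 0.356671·-5.1) / 0.029326 = -0.565976/0.029326 ≈ -19.3.

μ₀ = -19.3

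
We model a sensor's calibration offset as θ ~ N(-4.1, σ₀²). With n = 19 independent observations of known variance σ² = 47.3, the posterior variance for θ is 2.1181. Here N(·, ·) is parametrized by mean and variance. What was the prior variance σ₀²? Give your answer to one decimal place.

For the Normal–Normal model with known σ², precisions add: τ_n = τ₀ + n/σ².
So 1/σ₀² = 1/2.1181 − 19/47.3 = 0.472121 − 0.401691 = 0.070430.
Hence σ₀² = 1/0.070430 ≈ 14.2.

σ₀² = 14.2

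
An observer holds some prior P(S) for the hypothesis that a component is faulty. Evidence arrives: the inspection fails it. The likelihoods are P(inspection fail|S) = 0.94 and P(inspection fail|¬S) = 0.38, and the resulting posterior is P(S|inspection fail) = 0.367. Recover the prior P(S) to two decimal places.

P(S) = 0.19

In odds form, posterior odds = prior odds × likelihood ratio, so prior odds = posterior odds ÷ LR.
Posterior odds = 0.367/(1−0.367) = 0.5798. LR = 0.94/0.38 = 2.4737.
Prior odds = 0.5798/2.4737 = 0.2344, so P(S) = 0.2344/(1+0.2344) ≈ 0.19.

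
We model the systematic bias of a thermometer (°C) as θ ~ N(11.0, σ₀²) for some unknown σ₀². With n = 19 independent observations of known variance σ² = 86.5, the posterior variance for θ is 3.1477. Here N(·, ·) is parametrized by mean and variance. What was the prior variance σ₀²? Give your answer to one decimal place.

Posterior precision equals prior precision plus data precision: 1/σ_n² = 1/σ₀² + n/σ².
So 1/σ₀² = 1/3.1477 − 19/86.5 = 0.317692 − 0.219653 = 0.098039.
Hence σ₀² = 1/0.098039 ≈ 10.2.

σ₀² = 10.2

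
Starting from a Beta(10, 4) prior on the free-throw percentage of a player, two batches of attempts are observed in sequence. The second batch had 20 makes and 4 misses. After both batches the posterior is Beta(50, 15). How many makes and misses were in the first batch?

20 makes and 7 misses

Because Beta–binomial updating is additive in the counts, the combined data contributed (α_post−α_prior, β_post−β_prior) successes and failures.
Total across both batches: 50−10=40 makes, 15−4=11 misses.
Subtract the second batch: 40−20=20 makes and 11−4=7 misses.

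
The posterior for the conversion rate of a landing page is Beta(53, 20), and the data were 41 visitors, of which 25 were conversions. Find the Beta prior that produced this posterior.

A Beta(a, b) prior with s successes and f failures in binomial data gives a Beta(a+s, b+f) posterior.
So a = 53 − 25 = 28 and b = 20 − 16 = 4.

Beta(28, 4)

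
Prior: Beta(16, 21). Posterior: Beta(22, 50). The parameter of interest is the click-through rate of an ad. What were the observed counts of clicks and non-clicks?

6 clicks and 29 non-clicks

A Beta(a, b) prior with s successes and f failures in binomial data gives a Beta(a+s, b+f) posterior.
Match parameters: s=22−16=6, f=50−21=29.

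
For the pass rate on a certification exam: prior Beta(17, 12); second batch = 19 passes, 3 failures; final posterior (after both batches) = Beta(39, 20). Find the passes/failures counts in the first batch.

3 passes and 5 failures

Because Beta–binomial updating is additive in the counts, the combined data contributed (α_post−α_prior, β_post−β_prior) successes and failures.
Total across both batches: 39−17=22 passes, 20−12=8 failures.
Subtract the second batch: 22−19=3 passes and 8−3=5 failures.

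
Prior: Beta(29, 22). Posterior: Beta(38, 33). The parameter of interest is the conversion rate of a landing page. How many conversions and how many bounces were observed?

Under Beta–binomial conjugacy the posterior parameters are (α+s, β+f).
Match parameters: s=38−29=9, f=33−22=11.

9 conversions and 11 bounces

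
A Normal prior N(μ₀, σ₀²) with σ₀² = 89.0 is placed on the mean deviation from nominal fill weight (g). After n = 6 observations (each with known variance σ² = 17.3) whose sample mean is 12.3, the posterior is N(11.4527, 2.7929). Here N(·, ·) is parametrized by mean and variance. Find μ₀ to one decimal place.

μ₀ = -14.7

With known observation variance, the Normal–Normal posterior has precision τ_n = τ₀ + n/σ² and mean μ_n = (τ₀μ₀ + (n/σ²)x̄)/τ_n.
Here τ₀ = 1/89.0 = 0.011236 and τ_data = 6/17.3 = 0.346821, so τ_n = 0.358057.
Rearranging for μ₀: μ₀ = (μ_n·τ_n − τ_data·x̄)/τ₀ = (11.4527·0.358057 − 0.346821·12.3) / 0.011236 = -0.165179/0.011236 ≈ -14.7.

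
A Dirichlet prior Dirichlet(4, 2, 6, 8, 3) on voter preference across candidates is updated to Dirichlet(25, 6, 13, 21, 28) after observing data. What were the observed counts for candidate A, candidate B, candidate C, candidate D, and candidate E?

For a Dirichlet(α) prior with multinomial counts c, the posterior is Dirichlet(α + c) componentwise.
Counts are posterior − prior componentwise: 25−4=21, 6−2=4, 13−6=7, 21−8=13, 28−3=25.

counts (21, 4, 7, 13, 25)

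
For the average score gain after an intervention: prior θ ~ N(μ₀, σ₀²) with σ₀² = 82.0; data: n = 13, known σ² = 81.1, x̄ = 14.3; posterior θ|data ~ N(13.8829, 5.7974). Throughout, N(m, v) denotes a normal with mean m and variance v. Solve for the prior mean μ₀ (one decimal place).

μ₀ = 8.4

The posterior mean is a precision-weighted average: μ_n = (τ₀μ₀ + τ_data·x̄)/(τ₀+τ_data), with τ₀=1/σ₀² and τ_data=n/σ².
Here τ₀ = 1/82.0 = 0.012195 and τ_data = 13/81.1 = 0.160296, so τ_n = 0.172491.
Rearranging for μ₀: μ₀ = (μ_n·τ_n − τ_data·x̄)/τ₀ = (13.8829·0.172491 − 0.160296·14.3) / 0.012195 = 0.102443/0.012195 ≈ 8.4.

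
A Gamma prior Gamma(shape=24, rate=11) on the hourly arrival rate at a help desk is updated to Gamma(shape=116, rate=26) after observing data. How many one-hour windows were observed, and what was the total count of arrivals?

n = 15 one-hour windows with total 92 arrivals

Gamma–Poisson conjugacy: posterior shape = α + Σxᵢ, posterior rate = β + n.
Matching: Σxᵢ = 116 − 24 = 92 and n = 26 − 11 = 15.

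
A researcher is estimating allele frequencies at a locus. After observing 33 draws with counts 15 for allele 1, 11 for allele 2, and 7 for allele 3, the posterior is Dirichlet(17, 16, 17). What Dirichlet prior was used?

Dirichlet(2, 5, 10)

For a Dirichlet(α) prior with multinomial counts c, the posterior is Dirichlet(α + c) componentwise.
Subtract each count from the matching posterior parameter: 17−15=2, 16−11=5, 17−7=10.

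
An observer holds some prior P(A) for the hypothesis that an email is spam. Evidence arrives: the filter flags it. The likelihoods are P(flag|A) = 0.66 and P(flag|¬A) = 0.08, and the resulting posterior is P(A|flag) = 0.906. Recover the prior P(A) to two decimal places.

Bayes' rule in odds form gives O(A|E) = O(A)·[P(E|A)/P(E|¬A)], hence O(A) = O(A|E)/LR.
Posterior odds = 0.906/(1−0.906) = 9.6383. LR = 0.66/0.08 = 8.2500.
Prior odds = 9.6383/8.2500 = 1.1683, so P(A) = 1.1683/(1+1.1683) ≈ 0.54.

P(A) = 0.54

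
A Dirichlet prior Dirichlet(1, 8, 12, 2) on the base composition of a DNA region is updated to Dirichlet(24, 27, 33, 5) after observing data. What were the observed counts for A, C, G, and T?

For a Dirichlet(α) prior with multinomial counts c, the posterior is Dirichlet(α + c) componentwise.
Counts are posterior − prior componentwise: 24−1=23, 27−8=19, 33−12=21, 5−2=3.

counts (23, 19, 21, 3)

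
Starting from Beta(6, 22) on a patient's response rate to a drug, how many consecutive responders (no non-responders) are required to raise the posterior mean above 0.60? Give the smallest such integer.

After k responders and 0 non-responders the posterior is Beta(6+k, 22), with mean (6+k)/(6+22+k).
Set (6+k)/(28+k) > 0.60 and solve: k > (0.60·28 − 6)/(1 − 0.60) = 27.000.
The smallest integer exceeding 27.000 is 28, and checking k=28: (34)/(56) = 0.6071 > 0.60.

k = 28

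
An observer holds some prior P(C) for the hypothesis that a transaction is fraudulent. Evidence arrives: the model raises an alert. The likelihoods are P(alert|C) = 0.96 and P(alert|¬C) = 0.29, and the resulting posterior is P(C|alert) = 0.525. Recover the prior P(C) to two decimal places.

In odds form, posterior odds = prior odds × likelihood ratio, so prior odds = posterior odds ÷ LR.
Posterior odds = 0.525/(1−0.525) = 1.1053. LR = 0.96/0.29 = 3.3103.
Prior odds = 1.1053/3.3103 = 0.3339, so P(C) = 0.3339/(1+0.3339) ≈ 0.25.

P(C) = 0.25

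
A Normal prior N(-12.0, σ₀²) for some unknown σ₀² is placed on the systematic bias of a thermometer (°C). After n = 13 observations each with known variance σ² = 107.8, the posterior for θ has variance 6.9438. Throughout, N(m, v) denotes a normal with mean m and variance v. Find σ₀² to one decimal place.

Posterior precision equals prior precision plus data precision: 1/σ_n² = 1/σ₀² + n/σ².
So 1/σ₀² = 1/6.9438 − 13/107.8 = 0.144013 − 0.120594 = 0.023419.
Hence σ₀² = 1/0.023419 ≈ 42.7.

σ₀² = 42.7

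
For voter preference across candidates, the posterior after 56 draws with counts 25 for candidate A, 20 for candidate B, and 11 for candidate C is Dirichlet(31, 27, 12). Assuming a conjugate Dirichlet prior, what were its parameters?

For a Dirichlet(α) prior with multinomial counts c, the posterior is Dirichlet(α + c) componentwise.
Subtract each count from the matching posterior parameter: 31−25=6, 27−20=7, 12−11=1.

Dirichlet(6, 7, 1)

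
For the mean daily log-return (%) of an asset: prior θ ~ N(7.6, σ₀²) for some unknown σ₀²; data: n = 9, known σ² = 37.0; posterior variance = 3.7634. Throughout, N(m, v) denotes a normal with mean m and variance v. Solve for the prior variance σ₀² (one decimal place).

Posterior precision equals prior precision plus data precision: 1/σ_n² = 1/σ₀² + n/σ².
So 1/σ₀² = 1/3.7634 − 9/37.0 = 0.265717 − 0.243243 = 0.022474.
Hence σ₀² = 1/0.022474 ≈ 44.5.

σ₀² = 44.5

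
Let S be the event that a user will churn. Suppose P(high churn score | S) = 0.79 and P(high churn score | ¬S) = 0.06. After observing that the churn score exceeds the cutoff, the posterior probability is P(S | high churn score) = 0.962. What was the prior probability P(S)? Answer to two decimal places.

P(S) = 0.66

Bayes' rule in odds form gives O(S|E) = O(S)·[P(E|S)/P(E|¬S)], hence O(S) = O(S|E)/LR.
Posterior odds = 0.962/(1−0.962) = 25.3158. LR = 0.79/0.06 = 13.1667.
Prior odds = 25.3158/13.1667 = 1.9227, so P(S) = 1.9227/(1+1.9227) ≈ 0.66.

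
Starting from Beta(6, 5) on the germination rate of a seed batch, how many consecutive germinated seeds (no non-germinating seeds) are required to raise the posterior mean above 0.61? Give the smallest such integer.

After k germinated seeds and 0 non-germinating seeds the posterior is Beta(6+k, 5), with mean (6+k)/(6+5+k).
Set (6+k)/(11+k) > 0.61 and solve: k > (0.61·11 − 6)/(1 − 0.61) = 1.821.
The smallest integer exceeding 1.821 is 2, and checking k=2: (8)/(13) = 0.6154 > 0.61.

k = 2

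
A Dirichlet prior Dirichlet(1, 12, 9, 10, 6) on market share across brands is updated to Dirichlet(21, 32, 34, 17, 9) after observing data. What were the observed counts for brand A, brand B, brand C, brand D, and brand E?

For a Dirichlet(α) prior with multinomial counts c, the posterior is Dirichlet(α + c) componentwise.
Counts are posterior − prior componentwise: 21−1=20, 32−12=20, 34−9=25, 17−10=7, 9−6=3.

counts (20, 20, 25, 7, 3)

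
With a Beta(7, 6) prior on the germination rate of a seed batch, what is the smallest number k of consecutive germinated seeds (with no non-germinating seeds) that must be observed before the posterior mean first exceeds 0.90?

After k germinated seeds and 0 non-germinating seeds the posterior is Beta(7+k, 6), with mean (7+k)/(7+6+k).
Set (7+k)/(13+k) > 0.90 and solve: k > (0.90·13 − 7)/(1 − 0.90) = 47.000.
The smallest integer exceeding 47.000 is 48.

k = 48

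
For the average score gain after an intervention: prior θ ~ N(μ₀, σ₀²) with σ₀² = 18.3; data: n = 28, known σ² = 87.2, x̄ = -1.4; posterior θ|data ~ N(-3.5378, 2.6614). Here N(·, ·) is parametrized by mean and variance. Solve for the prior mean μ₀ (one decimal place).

μ₀ = -16.1

With known observation variance, the Normal–Normal posterior has precision τ_n = τ₀ + n/σ² and mean μ_n = (τ₀μ₀ + (n/σ²)x̄)/τ_n.
Here τ₀ = 1/18.3 = 0.054645 and τ_data = 28/87.2 = 0.321101, so τ_n = 0.375746.
Rearranging for μ₀: μ₀ = (μ_n·τ_n − τ_data·x̄)/τ₀ = (-3.5378·0.375746 − 0.321101·-1.4) / 0.054645 = -0.879773/0.054645 ≈ -16.1.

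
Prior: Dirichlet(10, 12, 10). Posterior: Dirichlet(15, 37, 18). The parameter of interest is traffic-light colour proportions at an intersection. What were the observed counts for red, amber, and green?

For a Dirichlet(α) prior with multinomial counts c, the posterior is Dirichlet(α + c) componentwise.
Counts are posterior − prior componentwise: 15−10=5, 37−12=25, 18−10=8.

counts (5, 25, 8)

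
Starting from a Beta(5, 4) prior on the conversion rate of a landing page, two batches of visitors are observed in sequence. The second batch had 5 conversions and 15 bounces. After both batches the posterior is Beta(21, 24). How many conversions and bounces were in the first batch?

11 conversions and 5 bounces

Because Beta–binomial updating is additive in the counts, the combined data contributed (α_post−α_prior, β_post−β_prior) successes and failures.
Total across both batches: 21−5=16 conversions, 24−4=20 bounces.
Subtract the second batch: 16−5=11 conversions and 20−15=5 bounces.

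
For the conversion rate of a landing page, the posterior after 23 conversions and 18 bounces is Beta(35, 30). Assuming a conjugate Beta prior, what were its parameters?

Beta is conjugate to the binomial likelihood: posterior = Beta(α+s, β+f).
So α = 35 − 23 = 12 and β = 30 − 18 = 12.

Beta(12, 12)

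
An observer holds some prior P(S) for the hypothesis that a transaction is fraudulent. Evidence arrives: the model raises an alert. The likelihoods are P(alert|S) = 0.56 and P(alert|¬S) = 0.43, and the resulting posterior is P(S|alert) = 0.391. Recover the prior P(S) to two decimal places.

Bayes' rule in odds form gives O(S|E) = O(S)·[P(E|S)/P(E|¬S)], hence O(S) = O(S|E)/LR.
Posterior odds = 0.391/(1−0.391) = 0.6420. LR = 0.56/0.43 = 1.3023.
Prior odds = 0.6420/1.3023 = 0.4930, so P(S) = 0.4930/(1+0.4930) ≈ 0.33.

P(S) = 0.33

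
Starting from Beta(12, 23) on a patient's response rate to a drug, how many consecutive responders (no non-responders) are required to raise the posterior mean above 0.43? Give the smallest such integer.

After k responders and 0 non-responders the posterior is Beta(12+k, 23), with mean (12+k)/(12+23+k).
Set (12+k)/(35+k) > 0.43 and solve: k > (0.43·35 − 12)/(1 − 0.43) = 5.351.
The smallest integer exceeding 5.351 is 6, and checking k=6: (18)/(41) = 0.4390 > 0.43.

k = 6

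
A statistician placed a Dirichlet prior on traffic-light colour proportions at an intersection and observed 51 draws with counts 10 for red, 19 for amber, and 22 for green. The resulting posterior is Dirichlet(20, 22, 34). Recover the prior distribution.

For a Dirichlet(α) prior with multinomial counts c, the posterior is Dirichlet(α + c) componentwise.
Subtract each count from the matching posterior parameter: 20−10=10, 22−19=3, 34−22=12.

Dirichlet(10, 3, 12)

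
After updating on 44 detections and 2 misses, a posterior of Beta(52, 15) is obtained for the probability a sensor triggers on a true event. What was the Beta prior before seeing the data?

Beta(8, 13)

Beta is conjugate to the binomial likelihood: posterior = Beta(α+s, β+f).
So α = 52 − 44 = 8 and β = 15 − 2 = 13.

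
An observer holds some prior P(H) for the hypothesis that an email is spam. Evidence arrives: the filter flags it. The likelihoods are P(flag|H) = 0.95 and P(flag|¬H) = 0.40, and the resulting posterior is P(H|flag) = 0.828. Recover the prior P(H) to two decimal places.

P(H) = 0.67

In odds form, posterior odds = prior odds × likelihood ratio, so prior odds = posterior odds ÷ LR.
Posterior odds = 0.828/(1−0.828) = 4.8140. LR = 0.95/0.40 = 2.3750.
Prior odds = 4.8140/2.3750 = 2.0269, so P(H) = 2.0269/(1+2.0269) ≈ 0.67.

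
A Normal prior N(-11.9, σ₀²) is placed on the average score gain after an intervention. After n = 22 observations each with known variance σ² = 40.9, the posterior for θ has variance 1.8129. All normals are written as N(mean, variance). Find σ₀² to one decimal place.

For the Normal–Normal model with known σ², precisions add: τ_n = τ₀ + n/σ².
So 1/σ₀² = 1/1.8129 − 22/40.9 = 0.551602 − 0.537897 = 0.013705.
Hence σ₀² = 1/0.013705 ≈ 73.0.

σ₀² = 73.0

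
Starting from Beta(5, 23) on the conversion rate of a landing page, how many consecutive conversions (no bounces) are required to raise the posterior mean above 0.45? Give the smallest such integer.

After k conversions and 0 bounces the posterior is Beta(5+k, 23), with mean (5+k)/(5+23+k).
Set (5+k)/(28+k) > 0.45 and solve: k > (0.45·28 − 5)/(1 − 0.45) = 13.818.
The smallest integer exceeding 13.818 is 14, and checking k=14: (19)/(42) = 0.4524 > 0.45.

k = 14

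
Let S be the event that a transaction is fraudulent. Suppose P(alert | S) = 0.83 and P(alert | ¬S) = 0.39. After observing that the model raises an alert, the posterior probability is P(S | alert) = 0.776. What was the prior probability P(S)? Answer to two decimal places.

In odds form, posterior odds = prior odds × likelihood ratio, so prior odds = posterior odds ÷ LR.
Posterior odds = 0.776/(1−0.776) = 3.4643. LR = 0.83/0.39 = 2.1282.
Prior odds = 3.4643/2.1282 = 1.6278, so P(S) = 1.6278/(1+1.6278) ≈ 0.62.

P(S) = 0.62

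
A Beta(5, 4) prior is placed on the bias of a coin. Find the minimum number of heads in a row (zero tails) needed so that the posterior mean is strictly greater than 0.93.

k = 49

After k heads and 0 tails the posterior is Beta(5+k, 4), with mean (5+k)/(5+4+k).
Set (5+k)/(9+k) > 0.93 and solve: k > (0.93·9 − 5)/(1 − 0.93) = 48.143.
The smallest integer exceeding 48.143 is 49.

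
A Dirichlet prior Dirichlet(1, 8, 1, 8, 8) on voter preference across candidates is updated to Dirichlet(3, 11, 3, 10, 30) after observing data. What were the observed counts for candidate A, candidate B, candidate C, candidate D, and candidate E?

counts (2, 3, 2, 2, 22)

For a Dirichlet(α) prior with multinomial counts c, the posterior is Dirichlet(α + c) componentwise.
Counts are posterior − prior componentwise: 3−1=2, 11−8=3, 3−1=2, 10−8=2, 30−8=22.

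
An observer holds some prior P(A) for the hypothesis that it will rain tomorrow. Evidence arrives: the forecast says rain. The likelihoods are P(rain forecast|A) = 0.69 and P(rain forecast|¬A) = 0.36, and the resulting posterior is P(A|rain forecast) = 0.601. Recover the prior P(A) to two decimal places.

In odds form, posterior odds = prior odds × likelihood ratio, so prior odds = posterior odds ÷ LR.
Posterior odds = 0.601/(1−0.601) = 1.5063. LR = 0.69/0.36 = 1.9167.
Prior odds = 1.5063/1.9167 = 0.7859, so P(A) = 0.7859/(1+0.7859) ≈ 0.44.

P(A) = 0.44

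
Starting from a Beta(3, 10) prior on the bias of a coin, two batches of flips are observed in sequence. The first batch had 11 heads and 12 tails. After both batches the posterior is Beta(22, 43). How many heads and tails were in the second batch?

8 heads and 21 tails

Because Beta–binomial updating is additive in the counts, the combined data contributed (α_post−α_prior, β_post−β_prior) successes and failures.
Total across both batches: 22−3=19 heads, 43−10=33 tails.
Subtract the first batch: 19−11=8 heads and 33−12=21 tails.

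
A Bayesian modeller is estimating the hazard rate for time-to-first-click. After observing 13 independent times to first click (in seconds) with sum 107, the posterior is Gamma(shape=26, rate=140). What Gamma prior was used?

Gamma(shape=13, rate=33)

For an exponential likelihood with a Gamma(α, β) prior on the rate, n observations with total T give posterior Gamma(α+n, β+T).
So α = 26 − 13 = 13 and β = 140 − 107 = 33.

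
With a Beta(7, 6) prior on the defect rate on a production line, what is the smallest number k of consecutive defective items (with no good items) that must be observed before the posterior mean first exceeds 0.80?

k = 18

After k defective items and 0 good items the posterior is Beta(7+k, 6), with mean (7+k)/(7+6+k).
Set (7+k)/(13+k) > 0.80 and solve: k > (0.80·13 − 7)/(1 − 0.80) = 17.000.
The smallest integer exceeding 17.000 is 18.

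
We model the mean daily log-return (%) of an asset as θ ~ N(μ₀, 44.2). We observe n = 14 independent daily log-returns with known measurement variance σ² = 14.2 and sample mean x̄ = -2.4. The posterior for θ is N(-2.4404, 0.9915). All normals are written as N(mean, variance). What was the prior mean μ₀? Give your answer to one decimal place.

With known observation variance, the Normal–Normal posterior has precision τ_n = τ₀ + n/σ² and mean μ_n = (τ₀μ₀ + (n/σ²)x̄)/τ_n.
Here τ₀ = 1/44.2 = 0.022624 and τ_data = 14/14.2 = 0.985915, so τ_n = 1.008539.
Rearranging for μ₀: μ₀ = (μ_n·τ_n − τ_data·x̄)/τ₀ = (-2.4404·1.008539 − 0.985915·-2.4) / 0.022624 = -0.095043/0.022624 ≈ -4.2.

μ₀ = -4.2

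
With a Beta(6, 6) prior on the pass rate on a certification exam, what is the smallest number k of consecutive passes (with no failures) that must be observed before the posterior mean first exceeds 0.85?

k = 29

After k passes and 0 failures the posterior is Beta(6+k, 6), with mean (6+k)/(6+6+k).
Set (6+k)/(12+k) > 0.85 and solve: k > (0.85·12 − 6)/(1 − 0.85) = 28.000.
The smallest integer exceeding 28.000 is 29.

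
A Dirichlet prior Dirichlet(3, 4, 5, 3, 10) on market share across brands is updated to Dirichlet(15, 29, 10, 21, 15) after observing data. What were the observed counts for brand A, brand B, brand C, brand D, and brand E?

For a Dirichlet(α) prior with multinomial counts c, the posterior is Dirichlet(α + c) componentwise.
Counts are posterior − prior componentwise: 15−3=12, 29−4=25, 10−5=5, 21−3=18, 15−10=5.

counts (12, 25, 5, 18, 5)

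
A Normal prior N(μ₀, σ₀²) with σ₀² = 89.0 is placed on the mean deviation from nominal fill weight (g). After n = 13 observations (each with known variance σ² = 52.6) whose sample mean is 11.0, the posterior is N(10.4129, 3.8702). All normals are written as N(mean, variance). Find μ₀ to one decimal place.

The posterior mean is a precision-weighted average: μ_n = (τ₀μ₀ + τ_data·x̄)/(τ₀+τ_data), with τ₀=1/σ₀² and τ_data=n/σ².
Here τ₀ = 1/89.0 = 0.011236 and τ_data = 13/52.6 = 0.247148, so τ_n = 0.258384.
Rearranging for μ₀: μ₀ = (μ_n·τ_n − τ_data·x̄)/τ₀ = (10.4129·0.258384 − 0.247148·11.0) / 0.011236 = -0.028101/0.011236 ≈ -2.5.

μ₀ = -2.5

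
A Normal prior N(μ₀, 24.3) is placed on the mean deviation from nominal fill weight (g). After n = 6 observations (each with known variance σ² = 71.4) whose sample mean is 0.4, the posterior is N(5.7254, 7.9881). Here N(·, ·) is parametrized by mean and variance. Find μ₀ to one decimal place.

μ₀ = 16.6

With known observation variance, the Normal–Normal posterior has precision τ_n = τ₀ + n/σ² and mean μ_n = (τ₀μ₀ + (n/σ²)x̄)/τ_n.
Here τ₀ = 1/24.3 = 0.041152 and τ_data = 6/71.4 = 0.084034, so τ_n = 0.125186.
Rearranging for μ₀: μ₀ = (μ_n·τ_n − τ_data·x̄)/τ₀ = (5.7254·0.125186 − 0.084034·0.4) / 0.041152 = 0.683126/0.041152 ≈ 16.6.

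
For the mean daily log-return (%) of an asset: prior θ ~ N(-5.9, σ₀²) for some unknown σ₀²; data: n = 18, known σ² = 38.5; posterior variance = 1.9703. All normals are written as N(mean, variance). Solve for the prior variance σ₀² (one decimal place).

σ₀² = 25.0

For the Normal–Normal model with known σ², precisions add: τ_n = τ₀ + n/σ².
So 1/σ₀² = 1/1.9703 − 18/38.5 = 0.507537 − 0.467532 = 0.040005.
Hence σ₀² = 1/0.040005 ≈ 25.0.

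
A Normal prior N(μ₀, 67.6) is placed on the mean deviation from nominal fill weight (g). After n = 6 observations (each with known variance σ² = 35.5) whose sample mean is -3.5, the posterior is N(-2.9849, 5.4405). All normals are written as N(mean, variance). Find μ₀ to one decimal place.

μ₀ = 2.9

With known observation variance, the Normal–Normal posterior has precision τ_n = τ₀ + n/σ² and mean μ_n = (τ₀μ₀ + (n/σ²)x̄)/τ_n.
Here τ₀ = 1/67.6 = 0.014793 and τ_data = 6/35.5 = 0.169014, so τ_n = 0.183807.
Rearranging for μ₀: μ₀ = (μ_n·τ_n − τ_data·x̄)/τ₀ = (-2.9849·0.183807 − 0.169014·-3.5) / 0.014793 = 0.042903/0.014793 ≈ 2.9.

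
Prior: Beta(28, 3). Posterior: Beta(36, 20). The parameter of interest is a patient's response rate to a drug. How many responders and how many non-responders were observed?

8 responders and 17 non-responders

A Beta(α, β) prior with s successes and f failures in binomial data gives a Beta(α+s, β+f) posterior.
Match parameters: s=36−28=8, f=20−3=17.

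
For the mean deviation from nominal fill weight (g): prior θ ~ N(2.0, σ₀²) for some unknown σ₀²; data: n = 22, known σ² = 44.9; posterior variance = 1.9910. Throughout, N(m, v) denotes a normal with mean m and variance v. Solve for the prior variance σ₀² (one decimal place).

For the Normal–Normal model with known σ², precisions add: τ_n = τ₀ + n/σ².
So 1/σ₀² = 1/1.9910 − 22/44.9 = 0.502260 − 0.489978 = 0.012282.
Hence σ₀² = 1/0.012282 ≈ 81.4.

σ₀² = 81.4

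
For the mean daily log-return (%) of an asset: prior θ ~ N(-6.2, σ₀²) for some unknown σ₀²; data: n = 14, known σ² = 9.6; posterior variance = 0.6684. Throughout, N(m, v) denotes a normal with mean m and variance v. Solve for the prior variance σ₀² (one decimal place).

For the Normal–Normal model with known σ², precisions add: τ_n = τ₀ + n/σ².
So 1/σ₀² = 1/0.6684 − 14/9.6 = 1.496110 − 1.458333 = 0.037777.
Hence σ₀² = 1/0.037777 ≈ 26.5.

σ₀² = 26.5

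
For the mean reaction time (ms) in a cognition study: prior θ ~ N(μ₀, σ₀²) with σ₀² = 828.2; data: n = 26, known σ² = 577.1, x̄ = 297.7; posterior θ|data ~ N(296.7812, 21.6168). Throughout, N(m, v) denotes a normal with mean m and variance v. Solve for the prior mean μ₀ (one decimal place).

μ₀ = 262.5

The posterior mean is a precision-weighted average: μ_n = (τ₀μ₀ + τ_data·x̄)/(τ₀+τ_data), with τ₀=1/σ₀² and τ_data=n/σ².
Here τ₀ = 1/828.2 = 0.001207 and τ_data = 26/577.1 = 0.045053, so τ_n = 0.046260.
Rearranging for μ₀: μ₀ = (μ_n·τ_n − τ_data·x̄)/τ₀ = (296.7812·0.046260 − 0.045053·297.7) / 0.001207 = 0.316820/0.001207 ≈ 262.5.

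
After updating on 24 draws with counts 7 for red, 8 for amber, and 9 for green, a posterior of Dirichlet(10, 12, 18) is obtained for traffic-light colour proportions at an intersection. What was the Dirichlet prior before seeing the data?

For a Dirichlet(α) prior with multinomial counts c, the posterior is Dirichlet(α + c) componentwise.
Subtract each count from the matching posterior parameter: 10−7=3, 12−8=4, 18−9=9.

Dirichlet(3, 4, 9)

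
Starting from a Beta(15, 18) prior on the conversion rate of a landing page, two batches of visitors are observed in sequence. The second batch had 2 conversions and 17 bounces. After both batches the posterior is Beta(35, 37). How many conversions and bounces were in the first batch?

Sequential conjugate updates are equivalent to a single update on the pooled data, so total successes = posterior α − prior α and total failures = posterior β − prior β.
Total across both batches: 35−15=20 conversions, 37−18=19 bounces.
Subtract the second batch: 20−2=18 conversions and 19−17=2 bounces.

18 conversions and 2 bounces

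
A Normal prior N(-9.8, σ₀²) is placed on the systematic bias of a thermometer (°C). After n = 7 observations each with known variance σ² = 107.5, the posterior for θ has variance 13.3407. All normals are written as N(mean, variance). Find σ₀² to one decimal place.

σ₀² = 101.6

For the Normal–Normal model with known σ², precisions add: τ_n = τ₀ + n/σ².
So 1/σ₀² = 1/13.3407 − 7/107.5 = 0.074959 − 0.065116 = 0.009843.
Hence σ₀² = 1/0.009843 ≈ 101.6.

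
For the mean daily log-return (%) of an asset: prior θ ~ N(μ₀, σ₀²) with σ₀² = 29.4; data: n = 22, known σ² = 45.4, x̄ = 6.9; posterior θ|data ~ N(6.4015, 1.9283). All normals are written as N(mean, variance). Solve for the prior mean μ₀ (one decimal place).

The posterior mean is a precision-weighted average: μ_n = (τ₀μ₀ + τ_data·x̄)/(τ₀+τ_data), with τ₀=1/σ₀² and τ_data=n/σ².
Here τ₀ = 1/29.4 = 0.034014 and τ_data = 22/45.4 = 0.484581, so τ_n = 0.518595.
Rearranging for μ₀: μ₀ = (μ_n·τ_n − τ_data·x̄)/τ₀ = (6.4015·0.518595 − 0.484581·6.9) / 0.034014 = -0.023823/0.034014 ≈ -0.7.

μ₀ = -0.7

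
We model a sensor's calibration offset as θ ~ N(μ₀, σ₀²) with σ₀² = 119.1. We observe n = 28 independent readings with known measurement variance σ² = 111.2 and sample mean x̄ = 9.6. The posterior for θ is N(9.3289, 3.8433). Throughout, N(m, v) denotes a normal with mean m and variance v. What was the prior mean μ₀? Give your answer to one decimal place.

μ₀ = 1.2

With known observation variance, the Normal–Normal posterior has precision τ_n = τ₀ + n/σ² and mean μ_n = (τ₀μ₀ + (n/σ²)x̄)/τ_n.
Here τ₀ = 1/119.1 = 0.008396 and τ_data = 28/111.2 = 0.251799, so τ_n = 0.260195.
Rearranging for μ₀: μ₀ = (μ_n·τ_n − τ_data·x̄)/τ₀ = (9.3289·0.260195 − 0.251799·9.6) / 0.008396 = 0.010063/0.008396 ≈ 1.2.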